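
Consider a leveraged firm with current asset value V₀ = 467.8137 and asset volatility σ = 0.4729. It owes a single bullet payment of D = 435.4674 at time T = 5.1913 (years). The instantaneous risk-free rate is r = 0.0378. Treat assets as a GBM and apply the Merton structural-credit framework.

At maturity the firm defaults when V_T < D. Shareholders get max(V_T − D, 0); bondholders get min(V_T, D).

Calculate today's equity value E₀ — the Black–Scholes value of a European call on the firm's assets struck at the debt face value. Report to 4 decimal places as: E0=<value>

Apply the equity-as-call identities (strike 435.4674, horizon 5.1913 years):
d₁ = [ln(V₀/D) + (r + σ²/2)T] / (σ√T)
   = [ln(467.8137/435.4674) + (0.0378 + 0.5·0.4729²)·5.1913] / (0.4729·√5.1913)
   = [0.071650 + 0.776708] / 1.077475 = 0.787357
d₂ = d₁ − σ√T = 0.787357 − 1.077475 = -0.290118
N(d₁) = 0.784464,  N(d₂) = 0.385863,  e^(−rT) = 0.821822
E₀ = V₀·N(d₁) − D·e^(−rT)·N(d₂)
   = 467.8137·0.784464 − 435.4674·0.821822·0.385863 = 228.891443

E0=228.8914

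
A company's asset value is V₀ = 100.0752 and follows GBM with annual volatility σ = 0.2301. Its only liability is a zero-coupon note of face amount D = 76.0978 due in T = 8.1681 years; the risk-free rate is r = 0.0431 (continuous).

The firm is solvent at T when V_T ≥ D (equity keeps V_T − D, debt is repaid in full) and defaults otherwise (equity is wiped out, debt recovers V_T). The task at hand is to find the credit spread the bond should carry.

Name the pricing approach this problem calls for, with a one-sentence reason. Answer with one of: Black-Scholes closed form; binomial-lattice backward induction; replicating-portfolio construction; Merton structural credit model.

Key observation: the data describe a firm's assets (V₀ = 100.0752, GBM) and a single zero-coupon debt of face 76.0978, so credit quantities follow from equity-as-call in the structural model.

framework: Merton structural credit model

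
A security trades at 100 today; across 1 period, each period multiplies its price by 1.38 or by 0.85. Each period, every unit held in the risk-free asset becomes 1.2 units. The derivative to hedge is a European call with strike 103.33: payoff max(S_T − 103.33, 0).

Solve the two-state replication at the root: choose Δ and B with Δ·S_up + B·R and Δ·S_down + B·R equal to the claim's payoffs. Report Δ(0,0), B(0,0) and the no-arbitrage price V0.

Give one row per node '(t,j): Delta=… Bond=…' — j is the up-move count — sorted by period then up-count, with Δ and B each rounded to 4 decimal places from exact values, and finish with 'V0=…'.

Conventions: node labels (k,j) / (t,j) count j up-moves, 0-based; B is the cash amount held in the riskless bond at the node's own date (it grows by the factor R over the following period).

The replicating-portfolio and risk-neutral prices coincide; use p* = (1.2−0.85)/(1.38−0.85) = 0.6604 for the latter.
Expiry values: V(1,0)=0.0000, V(1,1)=34.6700
Node (0,0) S=100.0000: V=(p*·34.6700+(1−p*)·0.0000)/1.2=19.0794; Δ=(34.6700−0.0000)/(138.0000−85.0000)=0.6542; B=V−Δ·S=-46.3357
As a check, the time-0 holding Δ(0,0)·S0 + B(0,0) comes to 19.0794 — exactly V0.

(0,0): Delta=0.6542 Bond=-46.3357
V0=19.0794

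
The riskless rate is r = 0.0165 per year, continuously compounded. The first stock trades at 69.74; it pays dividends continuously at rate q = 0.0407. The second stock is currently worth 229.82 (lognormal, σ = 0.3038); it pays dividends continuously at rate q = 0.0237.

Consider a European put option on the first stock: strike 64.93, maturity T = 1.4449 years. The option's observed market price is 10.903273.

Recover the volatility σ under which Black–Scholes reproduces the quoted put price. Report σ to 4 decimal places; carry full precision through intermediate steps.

sigma = 0.3926

At σ = 0.3926 the Black–Scholes value reproduces the quote:
σ√T = 0.3926·√1.4449 = 0.471921
d₁ = (ln(S/K) + (r−q+σ²/2)T) / (σ√T) = (ln(69.74/64.93) + (0.0165−0.0407+0.3926²/2)·1.4449) / 0.471921 = (0.071464 + 0.076388) / 0.471921 = 0.313299
d₂ = d₁ − σ√T = 0.313299 − 0.471921 = -0.158622
e^{−rT} = 0.976441
e^{−qT} = 0.942888
N(−d₁) = 0.377027,  N(−d₂) = 0.563017
V = K·e^{−rT}·N(−d₂) − S·e^{−qT}·N(−d₁) = 35.695432 − 24.792160 = 10.903273 (matching the quote); vega is positive throughout, so no other σ reproduces this price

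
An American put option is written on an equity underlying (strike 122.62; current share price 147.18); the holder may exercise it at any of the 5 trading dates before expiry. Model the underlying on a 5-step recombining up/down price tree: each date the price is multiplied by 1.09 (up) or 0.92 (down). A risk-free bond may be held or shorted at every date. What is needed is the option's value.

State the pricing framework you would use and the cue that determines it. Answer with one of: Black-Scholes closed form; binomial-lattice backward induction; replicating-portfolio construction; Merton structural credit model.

framework: binomial-lattice backward induction

Key observation: early exercise of the strike-122.62 put must be checked at each of the 5 dates (spot 147.18), which forces a node-by-node comparison of intrinsic and continuation value backward from expiry.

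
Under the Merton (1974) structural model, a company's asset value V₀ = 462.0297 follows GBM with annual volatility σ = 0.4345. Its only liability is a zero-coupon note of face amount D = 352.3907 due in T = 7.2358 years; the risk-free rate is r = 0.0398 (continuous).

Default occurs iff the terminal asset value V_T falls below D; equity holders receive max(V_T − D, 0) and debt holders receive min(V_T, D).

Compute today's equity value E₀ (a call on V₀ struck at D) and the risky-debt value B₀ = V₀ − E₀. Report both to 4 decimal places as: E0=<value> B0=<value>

Equity is a call on the firm's assets struck at D = 352.3907:
d₁ = [ln(V₀/D) + (r + σ²/2)T] / (σ√T)
   = [ln(462.0297/352.3907) + (0.0398 + 0.5·0.4345²)·7.2358] / (0.4345·√7.2358)
   = [0.270889 + 0.971009] / 1.168781 = 1.062558
d₂ = d₁ − σ√T = 1.062558 − 1.168781 = -0.106222
N(d₁) = 0.856009,  N(d₂) = 0.457703,  e^(−rT) = 0.749773
E₀ = V₀·N(d₁) − D·e^(−rT)·N(d₂)
   = 462.0297·0.856009 − 352.3907·0.749773·0.457703 = 274.570441
B₀ = V₀ − E₀ = 462.0297 − 274.570441 = 187.459259

E0=274.5704 B0=187.4593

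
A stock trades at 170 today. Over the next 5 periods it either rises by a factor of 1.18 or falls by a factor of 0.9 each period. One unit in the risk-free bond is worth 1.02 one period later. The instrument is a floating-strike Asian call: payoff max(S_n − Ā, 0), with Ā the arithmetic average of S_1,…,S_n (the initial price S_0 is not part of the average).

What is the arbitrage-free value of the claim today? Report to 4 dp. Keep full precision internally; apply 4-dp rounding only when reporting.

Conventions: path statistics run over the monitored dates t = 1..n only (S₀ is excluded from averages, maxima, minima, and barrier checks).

price = 13.5214

Under the martingale measure an up-move has probability p* = 0.4286; value the claim as the probability-weighted average of per-path payoffs, discounted 5 periods at R = 1.02.
Enumerate all 2^5 = 32 price paths (U = up ×1.18, D = down ×0.9); each path with k up-moves has probability p*^k·(1−p*)^(5−k).
DDDDD: Ā=125.3101, payoff=0.0000, prob=0.060927
UDDDD: Ā=164.2954, payoff=0.0000, prob=0.045695
DUDDD: Ā=154.7754, payoff=0.0000, prob=0.045695
UUDDD: Ā=202.9278, payoff=0.0000, prob=0.034271
DDUDD: Ā=146.2074, payoff=0.0000, prob=0.045695
UDUDD: Ā=191.6942, payoff=0.0000, prob=0.034271
DUUDD: Ā=182.1742, payoff=0.0000, prob=0.034271
UUUDD: Ā=238.8506, payoff=0.0000, prob=0.025704
DDDUD: Ā=138.4962, payoff=0.0000, prob=0.045695
UDDUD: Ā=181.5839, payoff=0.0000, prob=0.034271
DUDUD: Ā=172.0639, payoff=0.4962, prob=0.034271
UUDUD: Ā=225.5949, payoff=0.6506, prob=0.025704
DDUUD: Ā=163.4959, payoff=9.0642, prob=0.034271
UDUUD: Ā=214.3613, payoff=11.8842, prob=0.025704
DUUUD: Ā=204.8413, payoff=21.4042, prob=0.025704
UUUUD: Ā=268.5697, payoff=28.0633, prob=0.019278
DDDDU: Ā=131.5561, payoff=0.0575, prob=0.045695
UDDDU: Ā=172.4847, payoff=0.0754, prob=0.034271
DUDDU: Ā=162.9647, payoff=9.5954, prob=0.034271
UUDDU: Ā=213.6648, payoff=12.5807, prob=0.025704
DDUDU: Ā=154.3967, payoff=18.1634, prob=0.034271
UDUDU: Ā=202.4312, payoff=23.8143, prob=0.025704
DUUDU: Ā=192.9112, payoff=33.3343, prob=0.025704
UUUDU: Ā=252.9281, payoff=43.7049, prob=0.019278
DDDUU: Ā=146.6855, payoff=25.8746, prob=0.034271
UDDUU: Ā=192.3210, payoff=33.9245, prob=0.025704
DUDUU: Ā=182.8010, payoff=43.4445, prob=0.025704
UUDUU: Ā=239.6724, payoff=56.9606, prob=0.019278
DDUUU: Ā=174.2330, payoff=52.0125, prob=0.025704
UDUUU: Ā=228.4388, payoff=68.1942, prob=0.019278
DUUUU: Ā=218.9188, payoff=77.7142, prob=0.019278
UUUUU: Ā=287.0269, payoff=101.8919, prob=0.014458
Price = Σ prob·payoff / R^5 = 14.928717 / 1.104081 = 13.5214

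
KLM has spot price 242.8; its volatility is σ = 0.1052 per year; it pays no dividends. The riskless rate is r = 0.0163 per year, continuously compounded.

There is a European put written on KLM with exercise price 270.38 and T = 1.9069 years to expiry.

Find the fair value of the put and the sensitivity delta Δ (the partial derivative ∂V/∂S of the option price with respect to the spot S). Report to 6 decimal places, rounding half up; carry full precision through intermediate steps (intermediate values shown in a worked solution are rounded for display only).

σ√T = 0.1052·√1.9069 = 0.145271
d₁ = (ln(S/K) + (r+σ²/2)T) / (σ√T) = (ln(242.8/270.38) + (0.0163+0.1052²/2)·1.9069) / 0.145271 = (-0.107590 + 0.041634) / 0.145271 = -0.454019
d₂ = d₁ − σ√T = -0.454019 − 0.145271 = -0.599291
e^{−rT} = 0.969396
N(−d₁) = 0.675093,  N(−d₂) = 0.725510
Put price V = K·e^{−rT}·N(−d₂) − S·N(−d₁) = 190.160062 − 163.912481 = 26.247581
Δ = −N(−d₁) = -0.675093

price = 26.247581
Δ = -0.675093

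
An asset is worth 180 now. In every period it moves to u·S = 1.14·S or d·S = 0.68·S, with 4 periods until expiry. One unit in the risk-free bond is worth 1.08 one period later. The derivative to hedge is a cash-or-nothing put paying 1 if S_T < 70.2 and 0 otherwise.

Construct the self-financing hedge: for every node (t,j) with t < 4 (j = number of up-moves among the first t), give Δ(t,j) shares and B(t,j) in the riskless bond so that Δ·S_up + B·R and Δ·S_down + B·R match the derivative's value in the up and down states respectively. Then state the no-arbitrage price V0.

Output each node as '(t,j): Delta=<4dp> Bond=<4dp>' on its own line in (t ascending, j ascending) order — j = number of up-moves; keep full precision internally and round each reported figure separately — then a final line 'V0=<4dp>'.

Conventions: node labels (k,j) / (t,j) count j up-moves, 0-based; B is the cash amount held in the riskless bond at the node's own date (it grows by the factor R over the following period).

(0,0): Delta=-0.0004 Bond=0.0825
(1,0): Delta=-0.0035 Bond=0.4598
(1,1): Delta=-0.0002 Bond=0.0335
(2,0): Delta=-0.0210 Bond=1.9594
(2,1): Delta=-0.0019 Bond=0.2771
(2,2): Delta=0.0000 Bond=0.0000
(3,0): Delta=0.0000 Bond=0.9259
(3,1): Delta=-0.0229 Bond=2.2947
(3,2): Delta=0.0000 Bond=0.0000
(3,3): Delta=0.0000 Bond=0.0000
V0=0.0059

No-arbitrage ⇒ martingale measure with p* = (R−d)/(u−d) = 0.8696.
At maturity the claim pays: V(4,0)=1.0000, V(4,1)=1.0000, V(4,2)=0.0000, V(4,3)=0.0000, V(4,4)=0.0000
Node (3,0) S=56.5978: V=(p*·1.0000+(1−p*)·1.0000)/1.08=0.9259; Δ=(1.0000−1.0000)/(64.5214−38.4865)=0.0000; B=V−Δ·S=0.9259
Node (3,1) S=94.8845: V=(p*·0.0000+(1−p*)·1.0000)/1.08=0.1208; Δ=(0.0000−1.0000)/(108.1683−64.5214)=-0.0229; B=V−Δ·S=2.2947
Node (3,2) S=159.0710: V=(p*·0.0000+(1−p*)·0.0000)/1.08=0.0000; Δ=(0.0000−0.0000)/(181.3410−108.1683)=0.0000; B=V−Δ·S=0.0000
Node (3,3) S=266.6779: V=(p*·0.0000+(1−p*)·0.0000)/1.08=0.0000; Δ=(0.0000−0.0000)/(304.0128−181.3410)=0.0000; B=V−Δ·S=0.0000
Node (2,0) S=83.2320: V=(p*·0.1208+(1−p*)·0.9259)/1.08=0.2091; Δ=(0.1208−0.9259)/(94.8845−56.5978)=-0.0210; B=V−Δ·S=1.9594
Node (2,1) S=139.5360: V=(p*·0.0000+(1−p*)·0.1208)/1.08=0.0146; Δ=(0.0000−0.1208)/(159.0710−94.8845)=-0.0019; B=V−Δ·S=0.2771
Node (2,2) S=233.9280: V=(p*·0.0000+(1−p*)·0.0000)/1.08=0.0000; Δ=(0.0000−0.0000)/(266.6779−159.0710)=0.0000; B=V−Δ·S=0.0000
Node (1,0) S=122.4000: V=(p*·0.0146+(1−p*)·0.2091)/1.08=0.0370; Δ=(0.0146−0.2091)/(139.5360−83.2320)=-0.0035; B=V−Δ·S=0.4598
Node (1,1) S=205.2000: V=(p*·0.0000+(1−p*)·0.0146)/1.08=0.0018; Δ=(0.0000−0.0146)/(233.9280−139.5360)=-0.0002; B=V−Δ·S=0.0335
Node (0,0) S=180.0000: V=(p*·0.0018+(1−p*)·0.0370)/1.08=0.0059; Δ=(0.0018−0.0370)/(205.2000−122.4000)=-0.0004; B=V−Δ·S=0.0825
As a check, the time-0 holding Δ(0,0)·S0 + B(0,0) comes to 0.0059 — exactly V0.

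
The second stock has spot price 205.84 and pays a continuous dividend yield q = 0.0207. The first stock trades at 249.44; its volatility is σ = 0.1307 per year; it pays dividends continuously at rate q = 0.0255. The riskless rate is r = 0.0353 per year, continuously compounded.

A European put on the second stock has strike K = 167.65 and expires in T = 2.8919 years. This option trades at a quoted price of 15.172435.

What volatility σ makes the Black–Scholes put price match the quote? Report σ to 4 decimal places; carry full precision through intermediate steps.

sigma = 0.2775

At σ = 0.2775 the Black–Scholes value reproduces the quote:
σ√T = 0.2775·√2.8919 = 0.471905
d₁ = (ln(S/K) + (r−q+σ²/2)T) / (σ√T) = (ln(205.84/167.65) + (0.0353−0.0207+0.2775²/2)·2.8919) / 0.471905 = (0.205221 + 0.153569) / 0.471905 = 0.760300
d₂ = d₁ − σ√T = 0.760300 − 0.471905 = 0.288395
e^{−rT} = 0.902954
e^{−qT} = 0.941894
N(−d₁) = 0.223538,  N(−d₂) = 0.386522
V = K·e^{−rT}·N(−d₂) − S·e^{−qT}·N(−d₁) = 58.511775 − 43.339340 = 15.172435 (the observed quote) — the price is monotone increasing in volatility, hence this σ is the only solution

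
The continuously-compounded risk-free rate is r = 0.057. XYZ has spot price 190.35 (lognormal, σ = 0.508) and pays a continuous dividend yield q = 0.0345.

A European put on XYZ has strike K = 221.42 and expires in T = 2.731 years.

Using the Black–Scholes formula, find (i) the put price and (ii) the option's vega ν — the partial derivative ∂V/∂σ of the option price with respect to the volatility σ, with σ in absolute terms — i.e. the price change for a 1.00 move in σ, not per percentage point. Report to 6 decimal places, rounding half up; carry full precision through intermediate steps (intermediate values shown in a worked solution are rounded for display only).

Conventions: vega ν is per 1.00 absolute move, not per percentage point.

σ√T = 0.508·√2.731 = 0.839507
d₁ = (ln(S/K) + (r−q+σ²/2)T) / (σ√T) = (ln(190.35/221.42) + (0.057−0.0345+0.508²/2)·2.731) / 0.839507 = (-0.151197 + 0.413834) / 0.839507 = 0.312847
d₂ = d₁ − σ√T = 0.312847 − 0.839507 = -0.526661
e^{−rT} = 0.855844
e^{−qT} = 0.910083
N(−d₁) = 0.377199,  N(−d₂) = 0.700785
Put price V = K·e^{−rT}·N(−d₂) − S·e^{−qT}·N(−d₁) = 132.799551 − 65.343737 = 67.455814
φ(d₁) = (1/√(2π))·e^{−d₁²/2} = 0.379889
ν = S·e^{−qT}·φ(d₁)·√T = 108.755679

price = 67.455814
ν = 108.755679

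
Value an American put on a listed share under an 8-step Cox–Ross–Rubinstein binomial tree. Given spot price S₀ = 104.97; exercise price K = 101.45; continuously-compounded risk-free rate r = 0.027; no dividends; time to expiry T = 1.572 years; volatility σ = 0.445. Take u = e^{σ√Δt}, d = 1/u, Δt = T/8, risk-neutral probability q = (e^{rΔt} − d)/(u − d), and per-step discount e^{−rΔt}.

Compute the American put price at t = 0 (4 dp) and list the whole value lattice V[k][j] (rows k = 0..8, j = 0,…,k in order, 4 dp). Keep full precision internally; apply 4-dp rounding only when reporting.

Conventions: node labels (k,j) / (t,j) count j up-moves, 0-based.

Δt=0.19650  u=1.21806  d=0.82098  q=0.46424  discount=0.99471
step 8 (expiry): payoffs max(K−S,0) = 79.7874 69.3098 53.7644 30.7000 0.0000 0.0000 0.0000 0.0000 0.0000
k=7: (k=7,j=0): S=26.3864, K−S=75.0636, hold=74.5268 ⇒ V=75.0636 exercise | (k=7,j=1): S=39.1488, K−S=62.3012, hold=61.7644 ⇒ V=62.3012 exercise | (k=7,j=2): S=58.0841, K−S=43.3659, hold=42.8291 ⇒ V=43.3659 exercise | (k=7,j=3): S=86.1779, K−S=15.2721, hold=16.3608 ⇒ V=16.3608 continue | (k=7,j=4): S=127.8600, K−S=0.0000, hold=0.0000 ⇒ V=0.0000 continue | (k=7,j=5): S=189.7026, K−S=0.0000, hold=0.0000 ⇒ V=0.0000 continue | (k=7,j=6): S=281.4570, K−S=0.0000, hold=0.0000 ⇒ V=0.0000 continue | (k=7,j=7): S=417.5907, K−S=0.0000, hold=0.0000 ⇒ V=0.0000 continue
k=6: (k=6,j=0): S=32.1402, K−S=69.3098, hold=68.7730 ⇒ V=69.3098 exercise | (k=6,j=1): S=47.6856, K−S=53.7644, hold=53.2275 ⇒ V=53.7644 exercise | (k=6,j=2): S=70.7500, K−S=30.7000, hold=30.6659 ⇒ V=30.7000 exercise | (k=6,j=3): S=104.9700, K−S=0.0000, hold=8.7191 ⇒ V=8.7191 continue | (k=6,j=4): S=155.7414, K−S=0.0000, hold=0.0000 ⇒ V=0.0000 continue | (k=6,j=5): S=231.0695, K−S=0.0000, hold=0.0000 ⇒ V=0.0000 continue | (k=6,j=6): S=342.8321, K−S=0.0000, hold=0.0000 ⇒ V=0.0000 continue
k=5: (k=5,j=0): S=39.1488, K−S=62.3012, hold=61.7644 ⇒ V=62.3012 exercise | (k=5,j=1): S=58.0841, K−S=43.3659, hold=42.8291 ⇒ V=43.3659 exercise | (k=5,j=2): S=86.1779, K−S=15.2721, hold=20.3871 ⇒ V=20.3871 continue | (k=5,j=3): S=127.8600, K−S=0.0000, hold=4.6466 ⇒ V=4.6466 continue | (k=5,j=4): S=189.7026, K−S=0.0000, hold=0.0000 ⇒ V=0.0000 continue | (k=5,j=5): S=281.4570, K−S=0.0000, hold=0.0000 ⇒ V=0.0000 continue
k=4: (k=4,j=0): S=47.6856, K−S=53.7644, hold=53.2275 ⇒ V=53.7644 exercise | (k=4,j=1): S=70.7500, K−S=30.7000, hold=32.5252 ⇒ V=32.5252 continue | (k=4,j=2): S=104.9700, K−S=0.0000, hold=13.0105 ⇒ V=13.0105 continue | (k=4,j=3): S=155.7414, K−S=0.0000, hold=2.4763 ⇒ V=2.4763 continue | (k=4,j=4): S=231.0695, K−S=0.0000, hold=0.0000 ⇒ V=0.0000 continue
k=3: (k=3,j=0): S=58.0841, K−S=43.3659, hold=43.6720 ⇒ V=43.6720 continue | (k=3,j=1): S=86.1779, K−S=15.2721, hold=23.3415 ⇒ V=23.3415 continue | (k=3,j=2): S=127.8600, K−S=0.0000, hold=8.0771 ⇒ V=8.0771 continue | (k=3,j=3): S=189.7026, K−S=0.0000, hold=1.3197 ⇒ V=1.3197 continue
k=2: (k=2,j=0): S=70.7500, K−S=30.7000, hold=34.0526 ⇒ V=34.0526 continue | (k=2,j=1): S=104.9700, K−S=0.0000, hold=16.1692 ⇒ V=16.1692 continue | (k=2,j=2): S=155.7414, K−S=0.0000, hold=4.9139 ⇒ V=4.9139 continue
k=1: (k=1,j=0): S=86.1779, K−S=15.2721, hold=25.6141 ⇒ V=25.6141 continue | (k=1,j=1): S=127.8600, K−S=0.0000, hold=10.8861 ⇒ V=10.8861 continue
k=0: (k=0,j=0): S=104.9700, K−S=0.0000, hold=18.6774 ⇒ V=18.6774 continue

price = 18.6774
tree:
18.6774
25.6141 10.8861
34.0526 16.1692 4.9139
43.6720 23.3415 8.0771 1.3197
53.7644 32.5252 13.0105 2.4763 0.0000
62.3012 43.3659 20.3871 4.6466 0.0000 0.0000
69.3098 53.7644 30.7000 8.7191 0.0000 0.0000 0.0000
75.0636 62.3012 43.3659 16.3608 0.0000 0.0000 0.0000 0.0000
79.7874 69.3098 53.7644 30.7000 0.0000 0.0000 0.0000 0.0000 0.0000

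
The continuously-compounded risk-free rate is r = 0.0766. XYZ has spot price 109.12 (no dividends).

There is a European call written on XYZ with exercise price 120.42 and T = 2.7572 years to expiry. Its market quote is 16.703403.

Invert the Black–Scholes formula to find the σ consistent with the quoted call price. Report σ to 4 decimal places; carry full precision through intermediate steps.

At σ = 0.1439 the Black–Scholes value reproduces the quote:
σ√T = 0.1439·√2.7572 = 0.238943
d₁ = (ln(S/K) + (r+σ²/2)T) / (σ√T) = (ln(109.12/120.42) + (0.0766+0.1439²/2)·2.7572) / 0.238943 = (-0.098537 + 0.239748) / 0.238943 = 0.590981
d₂ = d₁ − σ√T = 0.590981 − 0.238943 = 0.352038
e^{−rT} = 0.809611
N(d₁) = 0.722734,  N(d₂) = 0.637595
V = S·N(d₁) − K·e^{−rT}·N(d₂) = 78.864682 − 62.161278 = 16.703403 (equal to the quote); since ∂V/∂σ > 0 for all σ, the implied volatility is unique

sigma = 0.1439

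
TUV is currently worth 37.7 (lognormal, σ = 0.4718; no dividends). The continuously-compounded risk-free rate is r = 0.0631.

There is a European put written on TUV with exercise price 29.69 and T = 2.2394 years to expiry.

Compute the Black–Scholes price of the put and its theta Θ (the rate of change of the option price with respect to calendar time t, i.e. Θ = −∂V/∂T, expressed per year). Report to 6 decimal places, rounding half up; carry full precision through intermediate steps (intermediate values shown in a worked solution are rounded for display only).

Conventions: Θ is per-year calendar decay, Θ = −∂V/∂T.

price = 3.967678
Θ = -0.899840

σ√T = 0.4718·√2.2394 = 0.706031
d₁ = (ln(S/K) + (r+σ²/2)T) / (σ√T) = (ln(37.7/29.69) + (0.0631+0.4718²/2)·2.2394) / 0.706031 = (0.238850 + 0.390546) / 0.706031 = 0.891456
d₂ = d₁ − σ√T = 0.891456 − 0.706031 = 0.185425
e^{−rT} = 0.868223
N(−d₁) = 0.186342,  N(−d₂) = 0.426448
Put price V = K·e^{−rT}·N(−d₂) − S·N(−d₁) = 10.992779 − 7.025101 = 3.967678
φ(d₁) = (1/√(2π))·e^{−d₁²/2} = 0.268129
Θ = −S·φ(d₁)·σ/(2√T) + r·K·e^{−rT}·N(−d₂) = −1.593484 + 0.693644 = -0.899840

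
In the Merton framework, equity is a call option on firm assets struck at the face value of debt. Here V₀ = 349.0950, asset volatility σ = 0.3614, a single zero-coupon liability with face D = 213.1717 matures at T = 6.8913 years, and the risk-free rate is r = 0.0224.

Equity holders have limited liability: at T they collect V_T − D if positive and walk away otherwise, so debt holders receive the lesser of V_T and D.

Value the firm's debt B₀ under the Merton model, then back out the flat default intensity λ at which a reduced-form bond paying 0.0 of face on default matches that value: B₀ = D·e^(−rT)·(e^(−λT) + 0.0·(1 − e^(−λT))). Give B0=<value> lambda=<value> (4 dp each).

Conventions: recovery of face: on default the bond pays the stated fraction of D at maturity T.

B0=149.5705 lambda=0.0290

Equity is a call on the firm's assets struck at D = 213.1717:
d₁ = [ln(V₀/D) + (r + σ²/2)T] / (σ√T)
   = [ln(349.0950/213.1717) + (0.0224 + 0.5·0.3614²)·6.8913] / (0.3614·√6.8913)
   = [0.493246 + 0.604401] / 0.948721 = 1.156975
d₂ = d₁ − σ√T = 1.156975 − 0.948721 = 0.208254
N(d₁) = 0.876359,  N(d₂) = 0.582485,  e^(−rT) = 0.856959
E₀ = V₀·N(d₁) − D·e^(−rT)·N(d₂)
   = 349.0950·0.876359 − 213.1717·0.856959·0.582485 = 199.524514
B₀ = V₀ − E₀ = 349.0950 − 199.524514 = 149.570486
e^(−λT) = (B₀·e^(rT)/D − 0)/(1 − 0) = (149.5705·1.166917/213.1717 − 0)/1 = 0.81875943
λ = −ln(0.81875943)/6.8913 = 0.029017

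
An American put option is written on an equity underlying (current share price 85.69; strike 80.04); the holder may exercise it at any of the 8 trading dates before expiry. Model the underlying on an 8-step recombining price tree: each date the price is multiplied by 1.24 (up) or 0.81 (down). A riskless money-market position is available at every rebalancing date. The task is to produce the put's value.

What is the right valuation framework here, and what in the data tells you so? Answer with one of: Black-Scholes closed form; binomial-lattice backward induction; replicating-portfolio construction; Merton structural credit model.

Key observation: early exercise of the strike-80.04 put must be checked at each of the 8 dates (spot 85.69), which forces a node-by-node comparison of intrinsic and continuation value backward from expiry.

framework: binomial-lattice backward induction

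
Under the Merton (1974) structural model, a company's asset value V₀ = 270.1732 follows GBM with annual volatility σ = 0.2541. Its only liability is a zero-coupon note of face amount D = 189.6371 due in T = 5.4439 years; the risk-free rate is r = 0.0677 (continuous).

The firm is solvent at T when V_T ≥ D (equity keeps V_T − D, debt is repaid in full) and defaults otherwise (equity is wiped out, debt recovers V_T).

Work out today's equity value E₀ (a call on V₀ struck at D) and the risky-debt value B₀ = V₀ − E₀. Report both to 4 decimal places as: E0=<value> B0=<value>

Equity is a call on the firm's assets struck at D = 189.6371:
d₁ = [ln(V₀/D) + (r + σ²/2)T] / (σ√T)
   = [ln(270.1732/189.6371) + (0.0677 + 0.5·0.2541²)·5.4439] / (0.2541·√5.4439)
   = [0.353951 + 0.544300] / 0.592870 = 1.515088
d₂ = d₁ − σ√T = 1.515088 − 0.592870 = 0.922217
N(d₁) = 0.935125,  N(d₂) = 0.821792,  e^(−rT) = 0.691735
E₀ = V₀·N(d₁) − D·e^(−rT)·N(d₂)
   = 270.1732·0.935125 − 189.6371·0.691735·0.821792 = 144.844062
B₀ = V₀ − E₀ = 270.1732 − 144.844062 = 125.329138

E0=144.8441 B0=125.3291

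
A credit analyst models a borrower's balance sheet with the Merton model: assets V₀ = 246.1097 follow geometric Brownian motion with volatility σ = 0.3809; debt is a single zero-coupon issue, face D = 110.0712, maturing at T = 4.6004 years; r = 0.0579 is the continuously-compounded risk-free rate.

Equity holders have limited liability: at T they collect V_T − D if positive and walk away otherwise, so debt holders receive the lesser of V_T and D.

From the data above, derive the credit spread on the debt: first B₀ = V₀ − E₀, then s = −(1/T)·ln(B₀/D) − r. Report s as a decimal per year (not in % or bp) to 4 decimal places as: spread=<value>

spread=0.0131

Work the structural quantities from V₀ = 246.1097 against face 110.0712:
d₁ = [ln(V₀/D) + (r + σ²/2)T] / (σ√T)
   = [ln(246.1097/110.0712) + (0.0579 + 0.5·0.3809²)·4.6004] / (0.3809·√4.6004)
   = [0.804650 + 0.600087] / 0.816975 = 1.719437
d₂ = d₁ − σ√T = 1.719437 − 0.816975 = 0.902462
N(d₁) = 0.957233,  N(d₂) = 0.816594,  e^(−rT) = 0.766161
E₀ = V₀·N(d₁) − D·e^(−rT)·N(d₂)
   = 246.1097·0.957233 − 110.0712·0.766161·0.816594 = 166.719000
B₀ = V₀ − E₀ = 246.1097 − 166.719000 = 79.390700
spread = −(1/T)·ln(B₀/D) − r = −(1/4.6004)·ln(79.390700/110.0712) − 0.0579 = 0.01312561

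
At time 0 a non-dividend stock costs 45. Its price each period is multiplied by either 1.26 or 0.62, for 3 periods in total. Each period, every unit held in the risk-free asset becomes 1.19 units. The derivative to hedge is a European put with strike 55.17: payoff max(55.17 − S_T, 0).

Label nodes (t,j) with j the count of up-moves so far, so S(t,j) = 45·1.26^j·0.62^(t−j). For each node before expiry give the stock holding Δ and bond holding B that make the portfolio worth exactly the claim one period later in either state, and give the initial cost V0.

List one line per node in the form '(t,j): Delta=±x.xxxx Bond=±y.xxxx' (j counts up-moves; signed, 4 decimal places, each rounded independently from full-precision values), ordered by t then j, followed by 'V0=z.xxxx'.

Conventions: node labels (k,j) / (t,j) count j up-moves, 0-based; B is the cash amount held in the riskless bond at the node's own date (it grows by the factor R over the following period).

(0,0): Delta=-0.3223 Bond=16.8487
(1,0): Delta=-1.0000 Bond=38.9591
(1,1): Delta=-0.2813 Bond=17.7278
(2,0): Delta=-1.0000 Bond=46.3613
(2,1): Delta=-1.0000 Bond=46.3613
(2,2): Delta=-0.2379 Bond=17.9933
V0=2.3473

Arbitrage-free pricing uses the up-move probability p* = (R−d)/(u−d) = 0.8906, discounting each step at R = 1.19.
Payoffs at expiry: V(3,0)=44.4452, V(3,1)=33.3745, V(3,2)=10.8760, V(3,3)=0.0000
Node (2,0) S=17.2980: V=(p*·33.3745+(1−p*)·44.4452)/1.19=29.0633; Δ=(33.3745−44.4452)/(21.7955−10.7248)=-1.0000; B=V−Δ·S=46.3613
Node (2,1) S=35.1540: V=(p*·10.8760+(1−p*)·33.3745)/1.19=11.2073; Δ=(10.8760−33.3745)/(44.2940−21.7955)=-1.0000; B=V−Δ·S=46.3613
Node (2,2) S=71.4420: V=(p*·0.0000+(1−p*)·10.8760)/1.19=0.9996; Δ=(0.0000−10.8760)/(90.0169−44.2940)=-0.2379; B=V−Δ·S=17.9933
Node (1,0) S=27.9000: V=(p*·11.2073+(1−p*)·29.0633)/1.19=11.0591; Δ=(11.2073−29.0633)/(35.1540−17.2980)=-1.0000; B=V−Δ·S=38.9591
Node (1,1) S=56.7000: V=(p*·0.9996+(1−p*)·11.2073)/1.19=1.7782; Δ=(0.9996−11.2073)/(71.4420−35.1540)=-0.2813; B=V−Δ·S=17.7278
Node (0,0) S=45.0000: V=(p*·1.7782+(1−p*)·11.0591)/1.19=2.3473; Δ=(1.7782−11.0591)/(56.7000−27.9000)=-0.3223; B=V−Δ·S=16.8487
Sanity check at the root: Δ(0,0)·S0 + B(0,0) reproduces V0 = 2.3473.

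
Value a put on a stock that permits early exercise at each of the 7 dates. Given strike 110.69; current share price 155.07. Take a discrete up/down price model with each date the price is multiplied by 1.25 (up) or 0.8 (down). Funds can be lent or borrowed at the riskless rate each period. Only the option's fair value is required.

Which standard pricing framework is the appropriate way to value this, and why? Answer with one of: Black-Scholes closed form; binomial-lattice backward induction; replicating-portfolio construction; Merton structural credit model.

framework: binomial-lattice backward induction

Key observation: the put (strike 110.69 on spot 155.07) is American-style on a 7-step discrete price model, so the early-exercise decision at every node requires stepwise backward valuation — a closed form cannot price the exercise right.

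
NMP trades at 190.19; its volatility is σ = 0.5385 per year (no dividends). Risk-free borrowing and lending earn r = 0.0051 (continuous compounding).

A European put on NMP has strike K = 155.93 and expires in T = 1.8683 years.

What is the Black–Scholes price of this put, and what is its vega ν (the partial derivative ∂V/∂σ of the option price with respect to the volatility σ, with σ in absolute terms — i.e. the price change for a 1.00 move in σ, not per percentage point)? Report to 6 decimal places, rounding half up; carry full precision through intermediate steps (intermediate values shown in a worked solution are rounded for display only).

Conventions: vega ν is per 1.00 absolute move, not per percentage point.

σ√T = 0.5385·√1.8683 = 0.736053
d₁ = (ln(S/K) + (r+σ²/2)T) / (σ√T) = (ln(190.19/155.93) + (0.0051+0.5385²/2)·1.8683) / 0.736053 = (0.198616 + 0.280415) / 0.736053 = 0.650811
d₂ = d₁ − σ√T = 0.650811 − 0.736053 = -0.085241
e^{−rT} = 0.990517
N(−d₁) = 0.257584,  N(−d₂) = 0.533965
Put price V = K·e^{−rT}·N(−d₂) − S·N(−d₁) = 82.471633 − 48.989921 = 33.481711
φ(d₁) = (1/√(2π))·e^{−d₁²/2} = 0.322802
ν = S·φ(d₁)·√T = 83.916456

price = 33.481711
ν = 83.916456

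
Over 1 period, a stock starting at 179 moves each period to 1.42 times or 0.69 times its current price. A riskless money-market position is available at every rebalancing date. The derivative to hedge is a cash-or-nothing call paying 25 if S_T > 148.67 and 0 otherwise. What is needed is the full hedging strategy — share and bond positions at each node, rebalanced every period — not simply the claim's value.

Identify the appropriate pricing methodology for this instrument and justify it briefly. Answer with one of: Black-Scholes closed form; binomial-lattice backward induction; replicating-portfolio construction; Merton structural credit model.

framework: replicating-portfolio construction

Key observation: what is demanded is not a single number but the (Δ, B) position at each node of the 1.42/0.69 tree starting at 179; constructing those positions is the replicating-portfolio method.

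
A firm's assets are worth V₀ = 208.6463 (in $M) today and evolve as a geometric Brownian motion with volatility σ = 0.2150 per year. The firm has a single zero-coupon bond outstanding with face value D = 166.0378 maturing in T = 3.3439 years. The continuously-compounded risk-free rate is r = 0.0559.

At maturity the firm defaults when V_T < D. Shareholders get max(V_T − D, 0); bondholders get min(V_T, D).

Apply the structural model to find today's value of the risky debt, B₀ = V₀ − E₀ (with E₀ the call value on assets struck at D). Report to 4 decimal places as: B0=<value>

Equity is a call on the firm's assets struck at D = 166.0378:
d₁ = [ln(V₀/D) + (r + σ²/2)T] / (σ√T)
   = [ln(208.6463/166.0378) + (0.0559 + 0.5·0.2150²)·3.3439] / (0.2150·√3.3439)
   = [0.228425 + 0.264210] / 0.393156 = 1.253026
d₂ = d₁ − σ√T = 1.253026 − 0.393156 = 0.859870
N(d₁) = 0.894902,  N(d₂) = 0.805070,  e^(−rT) = 0.829507
E₀ = V₀·N(d₁) − D·e^(−rT)·N(d₂)
   = 208.6463·0.894902 − 166.0378·0.829507·0.805070 = 75.836149
B₀ = V₀ − E₀ = 208.6463 − 75.836149 = 132.810151

B0=132.8102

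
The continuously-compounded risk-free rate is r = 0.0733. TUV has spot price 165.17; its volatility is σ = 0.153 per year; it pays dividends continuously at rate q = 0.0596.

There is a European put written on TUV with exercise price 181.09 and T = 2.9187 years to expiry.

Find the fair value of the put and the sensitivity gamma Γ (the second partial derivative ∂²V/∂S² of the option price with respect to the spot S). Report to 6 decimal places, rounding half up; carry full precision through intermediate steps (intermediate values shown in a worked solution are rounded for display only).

σ√T = 0.153·√2.9187 = 0.261388
d₁ = (ln(S/K) + (r−q+σ²/2)T) / (σ√T) = (ln(165.17/181.09) + (0.0733−0.0596+0.153²/2)·2.9187) / 0.261388 = (-0.092019 + 0.074148) / 0.261388 = -0.068369
d₂ = d₁ − σ√T = -0.068369 − 0.261388 = -0.329757
e^{−rT} = 0.807396
e^{−qT} = 0.840335
N(−d₁) = 0.527254,  N(−d₂) = 0.629208
Put price V = K·e^{−rT}·N(−d₂) − S·e^{−qT}·N(−d₁) = 91.997407 − 73.181872 = 18.815535
φ(d₁) = (1/√(2π))·e^{−d₁²/2} = 0.398011
Γ = e^{−qT}·φ(d₁) / (S·σ·√T) = 0.007747

price = 18.815535
Γ = 0.007747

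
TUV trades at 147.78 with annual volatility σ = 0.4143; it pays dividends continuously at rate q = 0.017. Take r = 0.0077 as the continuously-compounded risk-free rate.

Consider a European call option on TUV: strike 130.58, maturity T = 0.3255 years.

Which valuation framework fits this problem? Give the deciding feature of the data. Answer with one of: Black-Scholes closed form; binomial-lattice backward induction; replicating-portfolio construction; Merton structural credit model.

framework: Black-Scholes closed form

Key observation: the instrument is a plain European call (strike 130.58) on a lognormal asset; the exact continuous-time formula applies directly.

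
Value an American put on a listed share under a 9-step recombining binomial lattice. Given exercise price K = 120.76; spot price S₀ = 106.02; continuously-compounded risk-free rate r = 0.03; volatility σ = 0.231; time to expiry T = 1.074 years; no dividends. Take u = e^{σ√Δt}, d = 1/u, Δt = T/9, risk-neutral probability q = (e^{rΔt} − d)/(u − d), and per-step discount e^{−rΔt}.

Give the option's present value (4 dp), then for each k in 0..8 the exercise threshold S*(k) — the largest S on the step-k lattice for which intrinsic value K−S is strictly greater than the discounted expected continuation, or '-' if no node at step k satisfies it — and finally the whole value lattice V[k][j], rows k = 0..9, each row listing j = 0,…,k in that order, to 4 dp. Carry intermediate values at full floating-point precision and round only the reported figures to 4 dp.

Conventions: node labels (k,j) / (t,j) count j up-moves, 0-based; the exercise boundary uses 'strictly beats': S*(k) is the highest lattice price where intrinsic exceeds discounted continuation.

Δt=0.11933  u=1.08307  d=0.92330  q=0.50251  discount=0.99643
step 9 (expiry): payoffs max(K−S,0) = 69.0607 60.1148 49.6209 37.3112 22.8714 5.9331 0.0000 0.0000 0.0000 0.0000
step 8: (k=8,j=0): S=55.9939, K−S=64.7661, hold=64.3346 ⇒ V=64.7661 exercise | (k=8,j=1): S=65.6829, K−S=55.0771, hold=54.6455 ⇒ V=55.0771 exercise | (k=8,j=2): S=77.0485, K−S=43.7115, hold=43.2799 ⇒ V=43.7115 exercise | (k=8,j=3): S=90.3808, K−S=30.3792, hold=29.9477 ⇒ V=30.3792 exercise | (k=8,j=4): S=106.0200, K−S=14.7400, hold=14.3085 ⇒ V=14.7400 exercise | (k=8,j=5): S=124.3654, K−S=0.0000, hold=2.9411 ⇒ V=2.9411 continue | (k=8,j=6): S=145.8853, K−S=0.0000, hold=0.0000 ⇒ V=0.0000 continue | (k=8,j=7): S=171.1288, K−S=0.0000, hold=0.0000 ⇒ V=0.0000 continue | (k=8,j=8): S=200.7405, K−S=0.0000, hold=0.0000 ⇒ V=0.0000 continue  boundary S*=106.0200
step 7: (k=7,j=0): S=60.6452, K−S=60.1148, hold=59.6832 ⇒ V=60.1148 exercise | (k=7,j=1): S=71.1391, K−S=49.6209, hold=49.1894 ⇒ V=49.6209 exercise | (k=7,j=2): S=83.4488, K−S=37.3112, hold=36.8797 ⇒ V=37.3112 exercise | (k=7,j=3): S=97.8886, K−S=22.8714, hold=22.4399 ⇒ V=22.8714 exercise | (k=7,j=4): S=114.8269, K−S=5.9331, hold=8.7795 ⇒ V=8.7795 continue | (k=7,j=5): S=134.6962, K−S=0.0000, hold=1.4579 ⇒ V=1.4579 continue | (k=7,j=6): S=158.0037, K−S=0.0000, hold=0.0000 ⇒ V=0.0000 continue | (k=7,j=7): S=185.3442, K−S=0.0000, hold=0.0000 ⇒ V=0.0000 continue  boundary S*=97.8886
step 6: (k=6,j=0): S=65.6829, K−S=55.0771, hold=54.6455 ⇒ V=55.0771 exercise | (k=6,j=1): S=77.0485, K−S=43.7115, hold=43.2799 ⇒ V=43.7115 exercise | (k=6,j=2): S=90.3808, K−S=30.3792, hold=29.9477 ⇒ V=30.3792 exercise | (k=6,j=3): S=106.0200, K−S=14.7400, hold=15.7337 ⇒ V=15.7337 continue | (k=6,j=4): S=124.3654, K−S=0.0000, hold=5.0821 ⇒ V=5.0821 continue | (k=6,j=5): S=145.8853, K−S=0.0000, hold=0.7227 ⇒ V=0.7227 continue | (k=6,j=6): S=171.1288, K−S=0.0000, hold=0.0000 ⇒ V=0.0000 continue  boundary S*=90.3808
step 5: (k=5,j=0): S=71.1391, K−S=49.6209, hold=49.1894 ⇒ V=49.6209 exercise | (k=5,j=1): S=83.4488, K−S=37.3112, hold=36.8797 ⇒ V=37.3112 exercise | (k=5,j=2): S=97.8886, K−S=22.8714, hold=22.9374 ⇒ V=22.9374 continue | (k=5,j=3): S=114.8269, K−S=5.9331, hold=10.3441 ⇒ V=10.3441 continue | (k=5,j=4): S=134.6962, K−S=0.0000, hold=2.8811 ⇒ V=2.8811 continue | (k=5,j=5): S=158.0037, K−S=0.0000, hold=0.3583 ⇒ V=0.3583 continue  boundary S*=83.4488
step 4: (k=4,j=0): S=77.0485, K−S=43.7115, hold=43.2799 ⇒ V=43.7115 exercise | (k=4,j=1): S=90.3808, K−S=30.3792, hold=29.9807 ⇒ V=30.3792 exercise | (k=4,j=2): S=106.0200, K−S=14.7400, hold=16.5498 ⇒ V=16.5498 continue | (k=4,j=3): S=124.3654, K−S=0.0000, hold=6.5703 ⇒ V=6.5703 continue | (k=4,j=4): S=145.8853, K−S=0.0000, hold=1.6076 ⇒ V=1.6076 continue  boundary S*=90.3808
step 3: (k=3,j=0): S=83.4488, K−S=37.3112, hold=36.8797 ⇒ V=37.3112 exercise | (k=3,j=1): S=97.8886, K−S=22.8714, hold=23.3461 ⇒ V=23.3461 continue | (k=3,j=2): S=114.8269, K−S=5.9331, hold=11.4938 ⇒ V=11.4938 continue | (k=3,j=3): S=134.6962, K−S=0.0000, hold=4.0619 ⇒ V=4.0619 continue  boundary S*=83.4488
step 2: (k=2,j=0): S=90.3808, K−S=30.3792, hold=30.1854 ⇒ V=30.3792 exercise | (k=2,j=1): S=106.0200, K−S=14.7400, hold=17.3281 ⇒ V=17.3281 continue | (k=2,j=2): S=124.3654, K−S=0.0000, hold=7.7315 ⇒ V=7.7315 continue  boundary S*=90.3808
step 1: (k=1,j=0): S=97.8886, K−S=22.8714, hold=23.7358 ⇒ V=23.7358 continue | (k=1,j=1): S=114.8269, K−S=5.9331, hold=12.4610 ⇒ V=12.4610 continue  boundary S*=-
step 0: (k=0,j=0): S=106.0200, K−S=14.7400, hold=18.0055 ⇒ V=18.0055 continue  boundary S*=-

price = 18.0055
boundary = - - 90.3808 83.4488 90.3808 83.4488 90.3808 97.8886 106.0200
tree:
18.0055
23.7358 12.4610
30.3792 17.3281 7.7315
37.3112 23.3461 11.4938 4.0619
43.7115 30.3792 16.5498 6.5703 1.6076
49.6209 37.3112 22.9374 10.3441 2.8811 0.3583
55.0771 43.7115 30.3792 15.7337 5.0821 0.7227 0.0000
60.1148 49.6209 37.3112 22.8714 8.7795 1.4579 0.0000 0.0000
64.7661 55.0771 43.7115 30.3792 14.7400 2.9411 0.0000 0.0000 0.0000
69.0607 60.1148 49.6209 37.3112 22.8714 5.9331 0.0000 0.0000 0.0000 0.0000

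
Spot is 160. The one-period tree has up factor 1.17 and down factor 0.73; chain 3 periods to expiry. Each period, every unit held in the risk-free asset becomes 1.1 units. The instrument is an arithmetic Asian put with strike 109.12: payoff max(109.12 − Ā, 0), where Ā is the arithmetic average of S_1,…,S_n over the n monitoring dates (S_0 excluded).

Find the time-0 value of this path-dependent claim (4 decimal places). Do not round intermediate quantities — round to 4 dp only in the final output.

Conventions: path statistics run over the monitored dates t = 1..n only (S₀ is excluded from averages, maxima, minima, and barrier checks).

price = 0.1997

Under the martingale measure an up-move has probability p* = 0.8409; value the claim as the probability-weighted average of per-path payoffs, discounted 3 periods at R = 1.1.
Enumerate all 2^3 = 8 price paths (U = up ×1.17, D = down ×0.73); each path with k up-moves has probability p*^k·(1−p*)^(3−k).
DDD: Ā=88.1022, payoff=21.0178, prob=0.004027
UDD: Ā=141.2050, payoff=0.0000, prob=0.021283
DUD: Ā=117.7383, payoff=0.0000, prob=0.021283
UUD: Ā=188.7038, payoff=0.0000, prob=0.112498
DDU: Ā=100.6076, payoff=8.5124, prob=0.021283
UDU: Ā=161.2478, payoff=0.0000, prob=0.112498
DUU: Ā=137.7812, payoff=0.0000, prob=0.112498
UUU: Ā=220.8274, payoff=0.0000, prob=0.594630
Price = Σ prob·payoff / R^3 = 0.265801 / 1.331000 = 0.1997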